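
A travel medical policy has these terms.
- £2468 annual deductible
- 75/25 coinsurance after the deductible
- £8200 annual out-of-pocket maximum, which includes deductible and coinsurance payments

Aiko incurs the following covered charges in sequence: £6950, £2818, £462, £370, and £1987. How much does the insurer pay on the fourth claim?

Claim 1 — £6950: deductible takes £2468, £4482 remains; 25% of £4482 = £1120.50. Traveler pays £3588.50; OOP now £3588.50. Plan pays £6950 − £3588.50 = £3361.50.
Claim 2 — £2818: 25% coinsurance on £2818 = £704.50. Cost to traveler: £704.50. OOP to date £4293. Insurer: £2818 − £704.50 = £2113.50.
Claim 3 — £462: 25% coinsurance on £462 = £115.50. Traveler pays £115.50; OOP now £4408.50. Insurer: £462 − £115.50 = £346.50.
Claim 4 — £370: deductible already satisfied, so traveler's share is 25% × £370 = £92.50. Cost to traveler: £92.50. OOP to date £4501. Plan pays £370 − £92.50 = £277.50.

£277.50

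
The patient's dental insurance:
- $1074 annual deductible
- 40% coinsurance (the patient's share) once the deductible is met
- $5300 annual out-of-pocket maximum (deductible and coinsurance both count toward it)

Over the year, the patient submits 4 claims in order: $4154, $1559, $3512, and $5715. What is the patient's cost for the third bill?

$1404.80

#1 ($4154): $1074 to deductible, leaving $3080; coinsurance $3080 × 40% = $1232. Patient owes $2306 (running OOP $2306).
#2 ($1559): 40% coinsurance on $1559 = $623.60. Cost to patient: $623.60. OOP to date $2929.60.
#3 ($3512): deductible met; 40% of $3512 = $1404.80. Patient pays $1404.80; OOP now $4334.40.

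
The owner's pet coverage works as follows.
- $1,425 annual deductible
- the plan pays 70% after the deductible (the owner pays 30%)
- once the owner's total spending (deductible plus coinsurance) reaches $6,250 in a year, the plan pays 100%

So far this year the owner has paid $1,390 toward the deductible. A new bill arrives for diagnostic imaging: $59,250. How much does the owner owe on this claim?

$1,390 of the $1,425 deductible is already met, leaving $35.
That leaves $59,250 − $35 = $59,215 for coinsurance.
Owner's 30% share of $59,215 is $17,764.50.
So the owner owes $35 + $17,764.50 = $17,799.50 before any cap.
That would bring total out-of-pocket to $19,189.50, past the $6,250 cap. The owner is capped at $6,250 − $1,390 = $4,860 on this claim.

$4,860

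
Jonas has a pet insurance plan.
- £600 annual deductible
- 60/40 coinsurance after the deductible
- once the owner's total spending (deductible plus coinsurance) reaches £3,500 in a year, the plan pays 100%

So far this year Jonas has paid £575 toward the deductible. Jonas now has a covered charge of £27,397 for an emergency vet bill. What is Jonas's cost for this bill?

£2,925

£575 of the £600 deductible is already met, leaving £25.
That leaves £27,397 − £25 = £27,372 for coinsurance.
Coinsurance: £27,372 × 40% = £10,948.80.
So the owner owes £25 + £10,948.80 = £10,973.80 before any cap.
Year-to-date out-of-pocket would reach £575 + £10,973.80 = £11,548.80, above the £3,500 maximum, so the owner pays only £3,500 − £575 = £2,925.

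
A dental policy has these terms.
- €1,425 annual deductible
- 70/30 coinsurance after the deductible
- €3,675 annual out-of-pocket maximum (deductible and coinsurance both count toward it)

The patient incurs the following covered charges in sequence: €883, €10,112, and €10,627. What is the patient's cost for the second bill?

€2,792

Bill 1, €883: all of it applies to the deductible. Cost to patient: €883. OOP to date €883.
Bill 2, €10,112: deductible takes €542, €9,570 remains; coinsurance €9,570 × 30% = €2,871. Claim cost before the cap: €542 + €2,871 = €3,413. Adding that to €883 gives €4,296, past the €3,675 cap; patient pays only €3,675 − €883 = €2,792.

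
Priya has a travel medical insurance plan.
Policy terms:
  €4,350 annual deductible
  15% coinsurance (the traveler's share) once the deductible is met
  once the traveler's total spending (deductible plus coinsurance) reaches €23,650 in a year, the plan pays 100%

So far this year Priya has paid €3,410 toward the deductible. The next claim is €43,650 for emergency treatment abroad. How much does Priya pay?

€7,346.50

Deductible still to meet: €4,350 − €3,410 = €940.
The remaining €42,710 (= €43,650 − €940) moves to coinsurance.
Coinsurance: €42,710 × 15% = €6,406.50.
Traveler responsibility before any cap: €940 + €6,406.50 = €7,346.50.
Total out-of-pocket so far would be €3,410 + €7,346.50 = €10,756.50, below the €23,650 cap — no reduction.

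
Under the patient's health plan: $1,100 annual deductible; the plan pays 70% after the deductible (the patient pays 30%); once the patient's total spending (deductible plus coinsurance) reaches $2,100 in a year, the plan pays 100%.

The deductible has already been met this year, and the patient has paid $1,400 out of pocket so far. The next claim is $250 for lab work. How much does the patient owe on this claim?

With the deductible met, the entire $250 is subject to coinsurance.
30% of $250 = $75 falls to the patient.
Total out-of-pocket so far would be $1,400 + $75 = $1,475, below the $2,100 cap — no reduction.

$75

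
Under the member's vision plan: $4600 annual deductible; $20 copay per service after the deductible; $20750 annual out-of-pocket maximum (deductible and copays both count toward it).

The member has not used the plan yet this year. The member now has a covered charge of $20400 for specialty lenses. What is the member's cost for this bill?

Deductible not yet touched, so the first $4600 of the bill goes to the deductible.
That leaves $20400 − $4600 = $15800 for the copay.
Copay on this service: $20.
So the member owes $4600 + $20 = $4620 before any cap.
Cumulative spending $0 + $4620 = $4620 stays under the $20750 maximum.

$4620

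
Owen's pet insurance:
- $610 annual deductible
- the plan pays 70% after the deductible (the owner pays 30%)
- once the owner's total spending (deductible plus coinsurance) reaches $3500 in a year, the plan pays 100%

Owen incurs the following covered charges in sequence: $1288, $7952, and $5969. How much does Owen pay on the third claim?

$301

Bill 1, $1288: $610 finishes the deductible; $678 goes to coinsurance; 30% of $678 = $203.40. Cost to owner: $813.40. OOP to date $813.40.
Bill 2, $7952: deductible already satisfied, so owner's share is 30% × $7952 = $2385.60. Owner owes $2385.60 (running OOP $3199).
Bill 3, $5969: deductible already satisfied, so owner's share is 30% × $5969 = $1790.70. That would push OOP to $4989.70, over the $3500 cap, so owner pays $3500 − $3199 = $301.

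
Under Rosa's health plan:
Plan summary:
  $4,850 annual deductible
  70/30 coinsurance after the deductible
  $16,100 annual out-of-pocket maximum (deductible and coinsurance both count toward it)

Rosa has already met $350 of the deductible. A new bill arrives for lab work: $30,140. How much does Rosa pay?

Remaining deductible: $4,850 − $350 = $4,500.
That leaves $30,140 − $4,500 = $25,640 for coinsurance.
Coinsurance: $25,640 × 30% = $7,692.
That puts the patient's cost at $4,500 + $7,692 = $12,192 before any cap.
Total out-of-pocket so far would be $350 + $12,192 = $12,542, below the $16,100 cap — no reduction.

$12,192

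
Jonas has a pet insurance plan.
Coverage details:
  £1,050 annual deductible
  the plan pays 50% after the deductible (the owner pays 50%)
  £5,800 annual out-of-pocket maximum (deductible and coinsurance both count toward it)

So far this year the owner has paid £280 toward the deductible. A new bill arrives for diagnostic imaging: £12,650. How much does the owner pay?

£280 of the £1,050 deductible is already met, leaving £770.
After the £770 deductible portion, £12,650 − £770 = £11,880 is subject to coinsurance.
50% of £11,880 = £5,940 falls to the owner.
Owner responsibility before any cap: £770 + £5,940 = £6,710.
Year-to-date out-of-pocket would reach £280 + £6,710 = £6,990, above the £5,800 maximum, so the owner pays only £5,800 − £280 = £5,520.

£5,520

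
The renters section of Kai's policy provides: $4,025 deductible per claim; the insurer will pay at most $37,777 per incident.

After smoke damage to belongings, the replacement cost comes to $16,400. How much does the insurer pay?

$12,375

Less the $4,025 deductible: $16,400 − $4,025 = $12,375.
$12,375 is within the $37,777 limit, so the insurer pays $12,375.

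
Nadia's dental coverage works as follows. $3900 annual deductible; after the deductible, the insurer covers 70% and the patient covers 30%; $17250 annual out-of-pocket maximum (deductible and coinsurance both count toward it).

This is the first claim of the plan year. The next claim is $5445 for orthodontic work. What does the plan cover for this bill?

$1081.50

The full $3900 deductible is still open; $3900 of this bill applies to it.
The remaining $1545 (= $5445 − $3900) moves to coinsurance.
30% of $1545 = $463.50 falls to the patient.
So the patient owes $3900 + $463.50 = $4363.50 before any cap.
Year-to-date out-of-pocket becomes $0 + $4363.50 = $4363.50, still under the $17250 maximum, so no cap applies.
The plan picks up $5445 − $4363.50 = $1081.50.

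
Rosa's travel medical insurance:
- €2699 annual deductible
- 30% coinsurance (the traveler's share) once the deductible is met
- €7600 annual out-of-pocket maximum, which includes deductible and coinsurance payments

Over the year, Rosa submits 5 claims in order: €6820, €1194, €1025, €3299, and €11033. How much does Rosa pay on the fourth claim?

€989.70

Claim 1 — €6820: deductible takes €2699, €4121 remains; 30% of €4121 = €1236.30. Cost to traveler: €3935.30. OOP to date €3935.30.
Claim 2 — €1194: deductible already satisfied, so traveler's share is 30% × €1194 = €358.20. Cost to traveler: €358.20. OOP to date €4293.50.
Claim 3 — €1025: 30% coinsurance on €1025 = €307.50. Cost to traveler: €307.50. OOP to date €4601.
Claim 4 — €3299: deductible met; 30% of €3299 = €989.70. Traveler owes €989.70 (running OOP €5590.70).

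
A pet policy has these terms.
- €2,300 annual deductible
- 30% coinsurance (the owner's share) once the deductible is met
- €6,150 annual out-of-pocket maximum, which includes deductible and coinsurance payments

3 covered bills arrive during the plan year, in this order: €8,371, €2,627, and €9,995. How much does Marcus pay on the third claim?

€1,240.60

Claim 1 — €8,371: deductible takes €2,300, €6,071 remains; coinsurance €6,071 × 30% = €1,821.30. Owner pays €4,121.30; OOP now €4,121.30.
Claim 2 — €2,627: deductible already satisfied, so owner's share is 30% × €2,627 = €788.10. Owner pays €788.10; OOP now €4,909.40.
Claim 3 — €9,995: deductible met; 30% of €9,995 = €2,998.50. Adding that to €4,909.40 gives €7,907.90, past the €6,150 cap; owner pays only €6,150 − €4,909.40 = €1,240.60.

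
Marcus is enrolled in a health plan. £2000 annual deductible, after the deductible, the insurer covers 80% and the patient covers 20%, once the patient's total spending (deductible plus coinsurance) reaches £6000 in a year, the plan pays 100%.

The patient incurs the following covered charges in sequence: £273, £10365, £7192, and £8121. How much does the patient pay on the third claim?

#1 (£273): all of it applies to the deductible. Patient owes £273 (running OOP £273).
#2 (£10365): deductible takes £1727, £8638 remains; patient's 20% is £1727.60. Cost to patient: £3454.60. OOP to date £3727.60.
#3 (£7192): deductible met; 20% of £7192 = £1438.40. Patient pays £1438.40; OOP now £5166.

£1438.40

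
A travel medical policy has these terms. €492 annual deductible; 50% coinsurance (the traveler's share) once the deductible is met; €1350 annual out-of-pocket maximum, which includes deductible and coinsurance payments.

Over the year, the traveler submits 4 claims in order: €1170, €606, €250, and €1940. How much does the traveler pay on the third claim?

Claim 1 — €1170: €492 finishes the deductible; €678 goes to coinsurance; traveler's 50% is €339. Traveler pays €831; OOP now €831.
Claim 2 — €606: 50% coinsurance on €606 = €303. Traveler owes €303 (running OOP €1134).
Claim 3 — €250: 50% coinsurance on €250 = €125. Cost to traveler: €125. OOP to date €1259.

€125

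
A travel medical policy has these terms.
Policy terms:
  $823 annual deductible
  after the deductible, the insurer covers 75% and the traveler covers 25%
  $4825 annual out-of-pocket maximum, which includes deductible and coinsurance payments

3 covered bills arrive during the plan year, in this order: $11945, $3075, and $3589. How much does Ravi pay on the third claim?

$452.75

#1 ($11945): $823 finishes the deductible; $11122 goes to coinsurance; traveler's 25% is $2780.50. Traveler owes $3603.50 (running OOP $3603.50).
#2 ($3075): deductible already satisfied, so traveler's share is 25% × $3075 = $768.75. Cost to traveler: $768.75. OOP to date $4372.25.
#3 ($3589): deductible met; 25% of $3589 = $897.25. That would push OOP to $5269.50, over the $4825 cap, so traveler pays $4825 − $4372.25 = $452.75.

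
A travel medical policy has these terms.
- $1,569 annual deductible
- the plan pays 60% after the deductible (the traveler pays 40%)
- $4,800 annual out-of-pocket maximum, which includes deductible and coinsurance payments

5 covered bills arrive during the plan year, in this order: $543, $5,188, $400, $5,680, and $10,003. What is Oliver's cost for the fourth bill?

$1,406.20

Claim 1 — $543: fully absorbed by the deductible. Cost to traveler: $543. OOP to date $543.
Claim 2 — $5,188: $1,026 finishes the deductible; $4,162 goes to coinsurance; traveler's 40% is $1,664.80. Traveler owes $2,690.80 (running OOP $3,233.80).
Claim 3 — $400: deductible already satisfied, so traveler's share is 40% × $400 = $160. Cost to traveler: $160. OOP to date $3,393.80.
Claim 4 — $5,680: deductible met; 40% of $5,680 = $2,272. Adding that to $3,393.80 gives $5,665.80, past the $4,800 cap; traveler pays only $4,800 − $3,393.80 = $1,406.20.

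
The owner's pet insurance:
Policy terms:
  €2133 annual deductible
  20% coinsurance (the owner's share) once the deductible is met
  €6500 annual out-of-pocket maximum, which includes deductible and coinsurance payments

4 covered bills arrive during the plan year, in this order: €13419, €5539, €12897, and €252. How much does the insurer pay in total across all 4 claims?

€25607

Claim 1 — €13419: €2133 finishes the deductible; €11286 goes to coinsurance; 20% of €11286 = €2257.20. Cost to owner: €4390.20. OOP to date €4390.20. Plan pays €13419 − €4390.20 = €9028.80.
Claim 2 — €5539: deductible already satisfied, so owner's share is 20% × €5539 = €1107.80. Owner pays €1107.80; OOP now €5498. Plan pays €5539 − €1107.80 = €4431.20.
Claim 3 — €12897: 20% coinsurance on €12897 = €2579.40. That would push OOP to €8077.40, over the €6500 cap, so owner pays €6500 − €5498 = €1002. Plan pays €12897 − €1002 = €11895.
Claim 4 — €252: deductible already satisfied, so owner's share is 20% × €252 = €50.40. That would push OOP to €6550.40, over the €6500 cap, so owner pays €6500 − €6500 = €0. Insurer: €252 − €0 = €252.
Insurer total = bills − owner's total = €32107 − €6500 = €25607.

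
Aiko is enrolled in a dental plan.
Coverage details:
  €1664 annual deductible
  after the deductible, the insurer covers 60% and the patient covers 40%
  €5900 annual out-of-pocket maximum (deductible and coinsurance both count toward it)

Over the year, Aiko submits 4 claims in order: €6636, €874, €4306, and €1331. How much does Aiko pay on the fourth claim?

Claim 1 (€6636): €1664 to deductible, leaving €4972; coinsurance €4972 × 40% = €1988.80. Patient pays €3652.80; OOP now €3652.80.
Claim 2 (€874): deductible met; 40% of €874 = €349.60. Cost to patient: €349.60. OOP to date €4002.40.
Claim 3 (€4306): deductible already satisfied, so patient's share is 40% × €4306 = €1722.40. Cost to patient: €1722.40. OOP to date €5724.80.
Claim 4 (€1331): deductible met; 40% of €1331 = €532.40. OOP would hit €6257.20 > €5900, so the cap limits the patient to €5900 − €5724.80 = €175.20.

€175.20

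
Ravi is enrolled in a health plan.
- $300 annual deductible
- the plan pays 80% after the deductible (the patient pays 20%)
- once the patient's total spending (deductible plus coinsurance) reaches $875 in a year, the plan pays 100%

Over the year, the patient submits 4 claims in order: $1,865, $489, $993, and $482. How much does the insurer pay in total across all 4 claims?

$2,954

Claim 1 — $1,865: $300 finishes the deductible; $1,565 goes to coinsurance; 20% of $1,565 = $313. Patient pays $613; OOP now $613. Plan pays $1,865 − $613 = $1,252.
Claim 2 — $489: 20% coinsurance on $489 = $97.80. Cost to patient: $97.80. OOP to date $710.80. Plan pays $489 − $97.80 = $391.20.
Claim 3 — $993: deductible met; 20% of $993 = $198.60. OOP would hit $909.40 > $875, so the cap limits the patient to $875 − $710.80 = $164.20. Plan pays $993 − $164.20 = $828.80.
Claim 4 — $482: 20% coinsurance on $482 = $96.40. That would push OOP to $971.40, over the $875 cap, so patient pays $875 − $875 = $0. Insurer: $482 − $0 = $482.
Insurer total: $1,252 + $391.20 + $828.80 + $482 = $2,954.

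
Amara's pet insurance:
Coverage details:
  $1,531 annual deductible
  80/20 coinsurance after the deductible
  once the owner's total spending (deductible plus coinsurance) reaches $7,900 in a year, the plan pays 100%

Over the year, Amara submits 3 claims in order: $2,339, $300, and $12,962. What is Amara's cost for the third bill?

Claim 1 — $2,339: $1,531 finishes the deductible; $808 goes to coinsurance; owner's 20% is $161.60. Cost to owner: $1,692.60. OOP to date $1,692.60.
Claim 2 — $300: deductible met; 20% of $300 = $60. Cost to owner: $60. OOP to date $1,752.60.
Claim 3 — $12,962: 20% coinsurance on $12,962 = $2,592.40. Owner owes $2,592.40 (running OOP $4,345).

$2,592.40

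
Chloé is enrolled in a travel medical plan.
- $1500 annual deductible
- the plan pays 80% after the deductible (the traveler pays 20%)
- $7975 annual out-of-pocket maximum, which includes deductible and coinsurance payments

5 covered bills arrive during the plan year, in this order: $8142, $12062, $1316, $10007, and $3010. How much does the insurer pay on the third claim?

$1052.80

#1 ($8142): deductible takes $1500, $6642 remains; traveler's 20% is $1328.40. Traveler owes $2828.40 (running OOP $2828.40). Insurer: $8142 − $2828.40 = $5313.60.
#2 ($12062): deductible met; 20% of $12062 = $2412.40. Cost to traveler: $2412.40. OOP to date $5240.80. Plan pays $12062 − $2412.40 = $9649.60.
#3 ($1316): 20% coinsurance on $1316 = $263.20. Traveler pays $263.20; OOP now $5504. Plan pays $1316 − $263.20 = $1052.80.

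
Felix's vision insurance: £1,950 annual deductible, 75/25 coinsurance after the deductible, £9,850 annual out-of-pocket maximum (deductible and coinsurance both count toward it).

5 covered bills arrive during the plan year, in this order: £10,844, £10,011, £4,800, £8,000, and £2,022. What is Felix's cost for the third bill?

£1,200

Claim 1 — £10,844: £1,950 to deductible, leaving £8,894; member's 25% is £2,223.50. Member pays £4,173.50; OOP now £4,173.50.
Claim 2 — £10,011: deductible already satisfied, so member's share is 25% × £10,011 = £2,502.75. Cost to member: £2,502.75. OOP to date £6,676.25.
Claim 3 — £4,800: deductible already satisfied, so member's share is 25% × £4,800 = £1,200. Member owes £1,200 (running OOP £7,876.25).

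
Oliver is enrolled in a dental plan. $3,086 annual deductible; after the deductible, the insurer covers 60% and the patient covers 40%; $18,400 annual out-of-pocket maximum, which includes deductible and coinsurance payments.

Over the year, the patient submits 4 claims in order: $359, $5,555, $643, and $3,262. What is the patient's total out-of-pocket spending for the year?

#1 ($359): entire amount goes to the deductible. Patient pays $359; OOP now $359.
#2 ($5,555): $2,727 to deductible, leaving $2,828; patient's 40% is $1,131.20. Patient pays $3,858.20; OOP now $4,217.20.
#3 ($643): 40% coinsurance on $643 = $257.20. Cost to patient: $257.20. OOP to date $4,474.40.
#4 ($3,262): deductible met; 40% of $3,262 = $1,304.80. Patient owes $1,304.80 (running OOP $5,779.20).
Summing the patient's payments: $359 + $3,858.20 + $257.20 + $1,304.80 = $5,779.20.

$5,779.20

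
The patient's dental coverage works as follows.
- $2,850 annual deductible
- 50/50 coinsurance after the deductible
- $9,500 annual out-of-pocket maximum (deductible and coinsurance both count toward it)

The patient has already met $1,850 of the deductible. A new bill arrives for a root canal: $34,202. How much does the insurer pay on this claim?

Remaining deductible: $2,850 − $1,850 = $1,000.
The remaining $33,202 (= $34,202 − $1,000) moves to coinsurance.
Coinsurance: $33,202 × 50% = $16,601.
So the patient owes $1,000 + $16,601 = $17,601 before any cap.
Adding $17,601 to the $1,850 already spent would give $19,451, which exceeds the $9,500 cap; the patient pays just $9,500 − $1,850 = $7,650.
Insurer pays the balance: $34,202 − $7,650 = $26,552.

$26,552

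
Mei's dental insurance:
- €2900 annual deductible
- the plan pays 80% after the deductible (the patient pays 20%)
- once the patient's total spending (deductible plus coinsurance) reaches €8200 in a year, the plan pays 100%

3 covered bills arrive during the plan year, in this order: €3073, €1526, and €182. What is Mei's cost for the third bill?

#1 (€3073): deductible takes €2900, €173 remains; patient's 20% is €34.60. Patient owes €2934.60 (running OOP €2934.60).
#2 (€1526): deductible already satisfied, so patient's share is 20% × €1526 = €305.20. Cost to patient: €305.20. OOP to date €3239.80.
#3 (€182): 20% coinsurance on €182 = €36.40. Cost to patient: €36.40. OOP to date €3276.20.

€36.40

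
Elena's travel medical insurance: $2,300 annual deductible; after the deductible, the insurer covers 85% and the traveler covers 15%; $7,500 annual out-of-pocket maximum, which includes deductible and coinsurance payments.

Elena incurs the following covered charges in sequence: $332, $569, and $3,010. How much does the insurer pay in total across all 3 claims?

#1 ($332): entire amount goes to the deductible. Traveler pays $332; OOP now $332. Plan pays $332 − $332 = $0.
#2 ($569): entire amount goes to the deductible. Traveler pays $569; OOP now $901. Insurer: $569 − $569 = $0.
#3 ($3,010): $1,399 finishes the deductible; $1,611 goes to coinsurance; 15% of $1,611 = $241.65. Traveler pays $1,640.65; OOP now $2,541.65. Insurer: $3,010 − $1,640.65 = $1,369.35.
Insurer total = bills − traveler's total = $3,911 − $2,541.65 = $1,369.35.

$1,369.35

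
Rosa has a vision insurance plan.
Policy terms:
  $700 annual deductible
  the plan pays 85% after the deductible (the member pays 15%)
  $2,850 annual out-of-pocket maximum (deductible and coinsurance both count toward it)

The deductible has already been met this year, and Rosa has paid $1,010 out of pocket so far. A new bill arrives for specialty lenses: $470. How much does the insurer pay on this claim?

$399.50

The deductible is already satisfied, so the full bill goes to coinsurance.
Coinsurance: $470 × 15% = $70.50.
Total out-of-pocket so far would be $1,010 + $70.50 = $1,080.50, below the $2,850 cap — no reduction.
The plan picks up $470 − $70.50 = $399.50.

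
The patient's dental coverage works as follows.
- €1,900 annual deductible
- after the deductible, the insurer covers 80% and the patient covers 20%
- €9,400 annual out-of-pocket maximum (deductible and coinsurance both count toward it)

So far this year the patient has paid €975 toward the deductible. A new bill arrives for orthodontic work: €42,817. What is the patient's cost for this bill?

€8,425

Remaining deductible: €1,900 − €975 = €925.
That leaves €42,817 − €925 = €41,892 for coinsurance.
20% of €41,892 = €8,378.40 falls to the patient.
That puts the patient's cost at €925 + €8,378.40 = €9,303.40 before any cap.
Year-to-date out-of-pocket would reach €975 + €9,303.40 = €10,278.40, above the €9,400 maximum, so the patient pays only €9,400 − €975 = €8,425.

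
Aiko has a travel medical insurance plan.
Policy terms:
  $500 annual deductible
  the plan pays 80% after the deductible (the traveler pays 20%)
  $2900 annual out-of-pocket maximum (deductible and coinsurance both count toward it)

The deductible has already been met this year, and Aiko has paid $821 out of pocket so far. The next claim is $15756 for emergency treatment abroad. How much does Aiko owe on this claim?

The deductible is already satisfied, so the full bill goes to coinsurance.
20% of $15756 = $3151.20 falls to the traveler.
Year-to-date out-of-pocket would reach $821 + $3151.20 = $3972.20, above the $2900 maximum, so the traveler pays only $2900 − $821 = $2079.

$2079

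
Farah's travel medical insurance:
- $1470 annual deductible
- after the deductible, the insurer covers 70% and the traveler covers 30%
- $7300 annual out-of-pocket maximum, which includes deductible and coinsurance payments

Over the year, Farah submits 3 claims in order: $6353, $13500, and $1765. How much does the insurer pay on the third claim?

$1449.90

Bill 1, $6353: $1470 to deductible, leaving $4883; 30% of $4883 = $1464.90. Traveler owes $2934.90 (running OOP $2934.90). Insurer: $6353 − $2934.90 = $3418.10.
Bill 2, $13500: deductible met; 30% of $13500 = $4050. Traveler pays $4050; OOP now $6984.90. Plan pays $13500 − $4050 = $9450.
Bill 3, $1765: deductible already satisfied, so traveler's share is 30% × $1765 = $529.50. That would push OOP to $7514.40, over the $7300 cap, so traveler pays $7300 − $6984.90 = $315.10. Plan pays $1765 − $315.10 = $1449.90.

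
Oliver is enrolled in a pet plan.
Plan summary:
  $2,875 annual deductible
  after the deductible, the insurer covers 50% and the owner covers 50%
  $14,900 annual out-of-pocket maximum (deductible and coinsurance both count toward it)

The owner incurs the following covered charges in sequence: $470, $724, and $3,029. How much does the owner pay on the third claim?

$2,355

Claim 1 — $470: fully absorbed by the deductible. Cost to owner: $470. OOP to date $470.
Claim 2 — $724: entire amount goes to the deductible. Owner owes $724 (running OOP $1,194).
Claim 3 — $3,029: $1,681 to deductible, leaving $1,348; coinsurance $1,348 × 50% = $674. Cost to owner: $2,355. OOP to date $3,549.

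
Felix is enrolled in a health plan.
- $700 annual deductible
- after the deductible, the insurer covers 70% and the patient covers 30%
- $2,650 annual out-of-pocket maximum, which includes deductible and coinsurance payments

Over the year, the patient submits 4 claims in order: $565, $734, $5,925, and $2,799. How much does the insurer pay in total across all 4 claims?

$7,373

Claim 1 ($565): fully absorbed by the deductible. Patient pays $565; OOP now $565. Plan pays $565 − $565 = $0.
Claim 2 ($734): $135 finishes the deductible; $599 goes to coinsurance; 30% of $599 = $179.70. Patient pays $314.70; OOP now $879.70. Plan pays $734 − $314.70 = $419.30.
Claim 3 ($5,925): deductible already satisfied, so patient's share is 30% × $5,925 = $1,777.50. That would push OOP to $2,657.20, over the $2,650 cap, so patient pays $2,650 − $879.70 = $1,770.30. Plan pays $5,925 − $1,770.30 = $4,154.70.
Claim 4 ($2,799): 30% coinsurance on $2,799 = $839.70. Adding that to $2,650 gives $3,489.70, past the $2,650 cap; patient pays only $2,650 − $2,650 = $0. Plan pays $2,799 − $0 = $2,799.
Insurer total: $0 + $419.30 + $4,154.70 + $2,799 = $7,373.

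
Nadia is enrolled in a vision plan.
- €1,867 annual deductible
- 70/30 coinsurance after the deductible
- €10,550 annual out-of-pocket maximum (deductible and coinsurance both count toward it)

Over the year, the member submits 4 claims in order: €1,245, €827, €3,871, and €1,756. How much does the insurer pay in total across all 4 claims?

Claim 1 — €1,245: entire amount goes to the deductible. Cost to member: €1,245. OOP to date €1,245. Insurer: €1,245 − €1,245 = €0.
Claim 2 — €827: €622 to deductible, leaving €205; coinsurance €205 × 30% = €61.50. Member pays €683.50; OOP now €1,928.50. Insurer: €827 − €683.50 = €143.50.
Claim 3 — €3,871: deductible already satisfied, so member's share is 30% × €3,871 = €1,161.30. Member pays €1,161.30; OOP now €3,089.80. Insurer: €3,871 − €1,161.30 = €2,709.70.
Claim 4 — €1,756: 30% coinsurance on €1,756 = €526.80. Member owes €526.80 (running OOP €3,616.60). Plan pays €1,756 − €526.80 = €1,229.20.
Insurer total = bills − member's total = €7,699 − €3,616.60 = €4,082.40.

€4,082.40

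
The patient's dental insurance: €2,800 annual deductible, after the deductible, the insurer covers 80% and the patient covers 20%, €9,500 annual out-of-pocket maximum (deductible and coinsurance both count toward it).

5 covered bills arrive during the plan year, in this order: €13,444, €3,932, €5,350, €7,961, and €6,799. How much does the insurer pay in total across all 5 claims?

€27,986

Claim 1 — €13,444: €2,800 finishes the deductible; €10,644 goes to coinsurance; patient's 20% is €2,128.80. Patient pays €4,928.80; OOP now €4,928.80. Plan pays €13,444 − €4,928.80 = €8,515.20.
Claim 2 — €3,932: 20% coinsurance on €3,932 = €786.40. Patient pays €786.40; OOP now €5,715.20. Insurer: €3,932 − €786.40 = €3,145.60.
Claim 3 — €5,350: deductible already satisfied, so patient's share is 20% × €5,350 = €1,070. Cost to patient: €1,070. OOP to date €6,785.20. Plan pays €5,350 − €1,070 = €4,280.
Claim 4 — €7,961: deductible already satisfied, so patient's share is 20% × €7,961 = €1,592.20. Patient owes €1,592.20 (running OOP €8,377.40). Insurer: €7,961 − €1,592.20 = €6,368.80.
Claim 5 — €6,799: 20% coinsurance on €6,799 = €1,359.80. OOP would hit €9,737.20 > €9,500, so the cap limits the patient to €9,500 − €8,377.40 = €1,122.60. Plan pays €6,799 − €1,122.60 = €5,676.40.
Insurer total = bills − patient's total = €37,486 − €9,500 = €27,986.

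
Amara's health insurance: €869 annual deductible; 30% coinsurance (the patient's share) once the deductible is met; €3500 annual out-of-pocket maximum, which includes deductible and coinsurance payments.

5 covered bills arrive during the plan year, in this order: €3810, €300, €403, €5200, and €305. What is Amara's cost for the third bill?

Claim 1 — €3810: deductible takes €869, €2941 remains; coinsurance €2941 × 30% = €882.30. Cost to patient: €1751.30. OOP to date €1751.30.
Claim 2 — €300: 30% coinsurance on €300 = €90. Patient pays €90; OOP now €1841.30.
Claim 3 — €403: deductible met; 30% of €403 = €120.90. Patient pays €120.90; OOP now €1962.20.

€120.90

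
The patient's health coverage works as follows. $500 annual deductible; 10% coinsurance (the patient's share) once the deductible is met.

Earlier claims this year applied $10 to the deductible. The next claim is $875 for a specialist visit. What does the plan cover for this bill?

$346.50

Remaining deductible: $500 − $10 = $490.
That leaves $875 − $490 = $385 for coinsurance.
Patient's 10% share of $385 is $38.50.
Patient responsibility: $490 + $38.50 = $528.50.
Insurer pays the balance: $875 − $528.50 = $346.50.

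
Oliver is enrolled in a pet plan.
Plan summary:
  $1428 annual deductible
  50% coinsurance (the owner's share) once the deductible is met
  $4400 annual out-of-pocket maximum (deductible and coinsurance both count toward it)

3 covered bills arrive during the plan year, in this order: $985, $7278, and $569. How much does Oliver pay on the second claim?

$3415

Bill 1, $985: entire amount goes to the deductible. Owner pays $985; OOP now $985.
Bill 2, $7278: $443 finishes the deductible; $6835 goes to coinsurance; 50% of $6835 = $3417.50. Deductible plus coinsurance: $443 + $3417.50 = $3860.50. OOP would hit $4845.50 > $4400, so the cap limits the owner to $4400 − $985 = $3415.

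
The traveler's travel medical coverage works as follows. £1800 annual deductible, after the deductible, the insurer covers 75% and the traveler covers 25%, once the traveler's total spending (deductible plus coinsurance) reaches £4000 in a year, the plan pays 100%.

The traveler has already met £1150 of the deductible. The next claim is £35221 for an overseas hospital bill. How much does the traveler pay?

£1150 of the £1800 deductible is already met, leaving £650.
After the £650 deductible portion, £35221 − £650 = £34571 is subject to coinsurance.
Coinsurance: £34571 × 25% = £8642.75.
Traveler responsibility before any cap: £650 + £8642.75 = £9292.75.
Adding £9292.75 to the £1150 already spent would give £10442.75, which exceeds the £4000 cap; the traveler pays just £4000 − £1150 = £2850.

£2850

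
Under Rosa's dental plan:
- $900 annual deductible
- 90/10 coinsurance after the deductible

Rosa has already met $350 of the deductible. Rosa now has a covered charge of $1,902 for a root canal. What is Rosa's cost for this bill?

Deductible still to meet: $900 − $350 = $550.
After the $550 deductible portion, $1,902 − $550 = $1,352 is subject to coinsurance.
Coinsurance: $1,352 × 10% = $135.20.
That puts the patient's cost at $550 + $135.20 = $685.20.

$685.20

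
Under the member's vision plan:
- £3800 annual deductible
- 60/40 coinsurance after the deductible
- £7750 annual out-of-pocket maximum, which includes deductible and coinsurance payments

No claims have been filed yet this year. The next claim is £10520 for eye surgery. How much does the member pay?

The full £3800 deductible is still open; £3800 of this bill applies to it.
That leaves £10520 − £3800 = £6720 for coinsurance.
Member's 40% share of £6720 is £2688.
That puts the member's cost at £3800 + £2688 = £6488 before any cap.
Year-to-date out-of-pocket becomes £0 + £6488 = £6488, still under the £7750 maximum, so no cap applies.

£6488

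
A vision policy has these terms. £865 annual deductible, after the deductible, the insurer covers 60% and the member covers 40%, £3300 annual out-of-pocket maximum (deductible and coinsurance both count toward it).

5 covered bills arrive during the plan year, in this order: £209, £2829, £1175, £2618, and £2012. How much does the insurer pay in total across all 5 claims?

#1 (£209): entire amount goes to the deductible. Member pays £209; OOP now £209. Insurer: £209 − £209 = £0.
#2 (£2829): £656 to deductible, leaving £2173; coinsurance £2173 × 40% = £869.20. Member pays £1525.20; OOP now £1734.20. Plan pays £2829 − £1525.20 = £1303.80.
#3 (£1175): deductible met; 40% of £1175 = £470. Member pays £470; OOP now £2204.20. Plan pays £1175 − £470 = £705.
#4 (£2618): deductible already satisfied, so member's share is 40% × £2618 = £1047.20. Member pays £1047.20; OOP now £3251.40. Plan pays £2618 − £1047.20 = £1570.80.
#5 (£2012): deductible already satisfied, so member's share is 40% × £2012 = £804.80. Adding that to £3251.40 gives £4056.20, past the £3300 cap; member pays only £3300 − £3251.40 = £48.60. Plan pays £2012 − £48.60 = £1963.40.
Insurer total: £0 + £1303.80 + £705 + £1570.80 + £1963.40 = £5543.

£5543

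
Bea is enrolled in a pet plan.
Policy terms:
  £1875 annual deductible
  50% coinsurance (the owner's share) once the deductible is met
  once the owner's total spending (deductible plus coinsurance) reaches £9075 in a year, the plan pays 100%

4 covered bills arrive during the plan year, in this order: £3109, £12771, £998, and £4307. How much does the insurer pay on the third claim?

Claim 1 (£3109): deductible takes £1875, £1234 remains; owner's 50% is £617. Cost to owner: £2492. OOP to date £2492. Plan pays £3109 − £2492 = £617.
Claim 2 (£12771): 50% coinsurance on £12771 = £6385.50. Owner pays £6385.50; OOP now £8877.50. Insurer: £12771 − £6385.50 = £6385.50.
Claim 3 (£998): deductible met; 50% of £998 = £499. Adding that to £8877.50 gives £9376.50, past the £9075 cap; owner pays only £9075 − £8877.50 = £197.50. Insurer: £998 − £197.50 = £800.50.

£800.50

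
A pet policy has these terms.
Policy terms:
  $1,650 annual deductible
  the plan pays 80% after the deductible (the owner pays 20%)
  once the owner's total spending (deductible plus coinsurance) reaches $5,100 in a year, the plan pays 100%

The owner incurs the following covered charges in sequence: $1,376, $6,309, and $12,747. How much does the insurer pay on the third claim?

$10,504

Bill 1, $1,376: all of it applies to the deductible. Owner owes $1,376 (running OOP $1,376). Plan pays $1,376 − $1,376 = $0.
Bill 2, $6,309: $274 to deductible, leaving $6,035; owner's 20% is $1,207. Owner owes $1,481 (running OOP $2,857). Insurer: $6,309 − $1,481 = $4,828.
Bill 3, $12,747: 20% coinsurance on $12,747 = $2,549.40. Adding that to $2,857 gives $5,406.40, past the $5,100 cap; owner pays only $5,100 − $2,857 = $2,243. Plan pays $12,747 − $2,243 = $10,504.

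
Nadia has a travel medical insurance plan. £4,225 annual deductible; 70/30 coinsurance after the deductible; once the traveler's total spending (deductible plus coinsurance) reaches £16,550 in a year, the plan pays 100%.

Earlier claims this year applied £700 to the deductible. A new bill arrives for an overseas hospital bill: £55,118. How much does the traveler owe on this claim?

Remaining deductible: £4,225 − £700 = £3,525.
After the £3,525 deductible portion, £55,118 − £3,525 = £51,593 is subject to coinsurance.
Coinsurance: £51,593 × 30% = £15,477.90.
Traveler responsibility before any cap: £3,525 + £15,477.90 = £19,002.90.
Adding £19,002.90 to the £700 already spent would give £19,702.90, which exceeds the £16,550 cap; the traveler pays just £16,550 − £700 = £15,850.

£15,850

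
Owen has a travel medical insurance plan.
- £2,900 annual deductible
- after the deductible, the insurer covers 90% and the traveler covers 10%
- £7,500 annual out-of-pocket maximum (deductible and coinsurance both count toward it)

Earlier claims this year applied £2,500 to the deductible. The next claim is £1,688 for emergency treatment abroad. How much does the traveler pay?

£528.80

£2,500 of the £2,900 deductible is already met, leaving £400.
The remaining £1,288 (= £1,688 − £400) moves to coinsurance.
Traveler's 10% share of £1,288 is £128.80.
So the traveler owes £400 + £128.80 = £528.80 before any cap.
Total out-of-pocket so far would be £2,500 + £528.80 = £3,028.80, below the £7,500 cap — no reduction.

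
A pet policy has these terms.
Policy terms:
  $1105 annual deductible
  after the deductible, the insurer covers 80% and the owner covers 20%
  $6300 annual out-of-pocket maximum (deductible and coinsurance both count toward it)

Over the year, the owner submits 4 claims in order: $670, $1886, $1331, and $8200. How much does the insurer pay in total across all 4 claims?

Bill 1, $670: fully absorbed by the deductible. Cost to owner: $670. OOP to date $670. Plan pays $670 − $670 = $0.
Bill 2, $1886: $435 finishes the deductible; $1451 goes to coinsurance; owner's 20% is $290.20. Owner owes $725.20 (running OOP $1395.20). Insurer: $1886 − $725.20 = $1160.80.
Bill 3, $1331: 20% coinsurance on $1331 = $266.20. Owner owes $266.20 (running OOP $1661.40). Insurer: $1331 − $266.20 = $1064.80.
Bill 4, $8200: deductible met; 20% of $8200 = $1640. Owner owes $1640 (running OOP $3301.40). Insurer: $8200 − $1640 = $6560.
Insurer total = bills − owner's total = $12087 − $3301.40 = $8785.60.

$8785.60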